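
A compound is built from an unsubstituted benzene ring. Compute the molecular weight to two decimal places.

Atom tally by fragment:
  benzene ring core → C:6 H:6
Element totals:
  C: 6
  H: 6
Molecular formula: C6H6.
  M = 6(12.011) + 6(1.008)
    = 72.066 + 6.048 = 78.114

78.11 g/mol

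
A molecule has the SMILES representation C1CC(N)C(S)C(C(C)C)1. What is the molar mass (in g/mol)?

159.29 g/mol

Atom tally by fragment:
  cyclopentane ring core → C:5 H:10
  (− 3 ring H displaced by substituents)
  + NH2 → N:1 H:2
  + SH → S:1 H:1
  + CH(CH3)2 → C:3 H:7
Element totals:
  C: 8
  H: 17
  N: 1
  S: 1
Molecular formula: C8H17NS.
  M = 8(12.011) + 17(1.008) + 14.007 + 32.06
    = 96.088 + 17.136 + 14.007 + 32.060 = 159.291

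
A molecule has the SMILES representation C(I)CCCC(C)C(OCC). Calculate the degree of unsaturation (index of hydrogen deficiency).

Atom tally by fragment:
  ICH2 → C:1 H:2 I:1
  CH2 → C:1 H:2
  CH2 → C:1 H:2
  CH2 → C:1 H:2
  CH(CH3) → C:2 H:4
  CH2OC2H5 → C:3 H:7 O:1
Element totals:
  C: 9
  H: 19
  I: 1
  O: 1
Molecular formula: C9H19IO.
DoU = (2C + 2 + N − H − X) / 2 = (2·9 + 2 + 0 − 19 − 1) / 2 = 0.

0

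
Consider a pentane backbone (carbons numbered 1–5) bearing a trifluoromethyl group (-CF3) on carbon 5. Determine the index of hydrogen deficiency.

0

Atom tally by fragment:
  CH3 → C:1 H:3
  CH2 → C:1 H:2
  CH2 → C:1 H:2
  CH2 → C:1 H:2
  CH2CF3 → C:2 H:2 F:3
Element totals:
  C: 6
  H: 11
  F: 3
Molecular formula: C6H11F3.
DoU = (2C + 2 + N − H − X) / 2 = (2·6 + 2 + 0 − 11 − 3) / 2 = 0.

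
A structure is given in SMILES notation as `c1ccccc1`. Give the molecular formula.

Atom tally by fragment:
  benzene ring core → C:6 H:6
Element totals:
  C: 6
  H: 6

C6H6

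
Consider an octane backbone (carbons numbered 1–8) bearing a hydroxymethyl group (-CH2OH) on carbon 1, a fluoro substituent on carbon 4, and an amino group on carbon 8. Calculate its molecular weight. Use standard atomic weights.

177.26 g/mol

Atom tally by fragment:
  HOCH2CH2 → C:2 H:5 O:1
  CH2 → C:1 H:2
  CH2 → C:1 H:2
  CH(F) → C:1 H:1 F:1
  CH2 → C:1 H:2
  CH2 → C:1 H:2
  CH2 → C:1 H:2
  CH2NH2 → C:1 H:4 N:1
Element totals:
  C: 9
  H: 20
  F: 1
  N: 1
  O: 1
Molecular formula: C9H20FNO.
  M = 9(12.011) + 20(1.008) + 18.998 + 14.007 + 15.999
    = 108.099 + 20.160 + 18.998 + 14.007 + 15.999 = 177.263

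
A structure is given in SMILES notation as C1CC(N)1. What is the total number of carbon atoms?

3

Atom tally by fragment:
  cyclopropane ring core → C:3 H:6
  (− 1 ring H displaced by substituents)
  + NH2 → N:1 H:2
Element totals:
  C: 3
  H: 7
  N: 1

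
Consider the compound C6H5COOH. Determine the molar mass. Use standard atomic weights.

122.12 g/mol

Element totals:
  C: 7
  H: 6
  O: 2
Molecular formula: C7H6O2.
  M = 7(12.011) + 6(1.008) + 2(15.999)
    = 84.077 + 6.048 + 31.998 = 122.123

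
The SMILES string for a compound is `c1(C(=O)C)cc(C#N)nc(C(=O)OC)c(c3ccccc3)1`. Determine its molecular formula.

C16H12N2O3

Atom tally by fragment:
  pyridine ring core → C:5 H:5 N:1
  (− 4 ring H displaced by substituents)
  + COCH3 → C:2 H:3 O:1
  + CN → C:1 N:1
  + COOCH3 → C:2 H:3 O:2
  + C6H5 → C:6 H:5
Element totals:
  C: 16
  H: 12
  N: 2
  O: 3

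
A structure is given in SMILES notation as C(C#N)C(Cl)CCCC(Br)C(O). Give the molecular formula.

Atom tally by fragment:
  NCCH2 → C:2 H:2 N:1
  CH(Cl) → C:1 H:1 Cl:1
  CH2 → C:1 H:2
  CH2 → C:1 H:2
  CH2 → C:1 H:2
  CH(Br) → C:1 H:1 Br:1
  CH2OH → C:1 H:3 O:1
Element totals:
  C: 8
  H: 13
  Br: 1
  Cl: 1
  N: 1
  O: 1

C8H13BrClNO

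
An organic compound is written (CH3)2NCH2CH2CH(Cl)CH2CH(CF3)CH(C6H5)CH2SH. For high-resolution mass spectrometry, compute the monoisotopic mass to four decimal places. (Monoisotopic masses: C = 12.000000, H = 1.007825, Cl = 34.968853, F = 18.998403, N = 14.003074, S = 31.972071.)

353.1192

Atom tally by fragment:
  (CH3)2NCH2 → C:3 H:8 N:1
  CH2 → C:1 H:2
  CH(Cl) → C:1 H:1 Cl:1
  CH2 → C:1 H:2
  CH(CF3) → C:2 H:1 F:3
  CH(C6H5) → C:7 H:6
  CH2SH → C:1 H:3 S:1
Element totals:
  C: 16
  H: 23
  Cl: 1
  F: 3
  N: 1
  S: 1
Molecular formula: C16H23ClF3NS.
  M = 16(12.0) + 23(1.007825) + 34.968853 + 3(18.998403) + 14.003074 + 31.972071
    = 192.000000 + 23.179975 + 34.968853 + 56.995209 + 14.003074 + 31.972071 = 353.119182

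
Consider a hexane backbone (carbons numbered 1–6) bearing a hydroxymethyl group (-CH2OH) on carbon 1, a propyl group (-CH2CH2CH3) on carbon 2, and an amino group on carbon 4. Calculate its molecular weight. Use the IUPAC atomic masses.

Atom tally by fragment:
  HOCH2CH2 → C:2 H:5 O:1
  CH(CH2CH2CH3) → C:4 H:8
  CH2 → C:1 H:2
  CH(NH2) → C:1 H:3 N:1
  CH2 → C:1 H:2
  CH3 → C:1 H:3
Element totals:
  C: 10
  H: 23
  N: 1
  O: 1
Molecular formula: C10H23NO.
  M = 10(12.011) + 23(1.008) + 14.007 + 15.999
    = 120.110 + 23.184 + 14.007 + 15.999 = 173.300

173.30 g/mol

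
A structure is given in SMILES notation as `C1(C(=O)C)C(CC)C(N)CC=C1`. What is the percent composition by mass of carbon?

Atom tally by fragment:
  cyclohexene ring core → C:6 H:10
  (− 3 ring H displaced by substituents)
  + COCH3 → C:2 H:3 O:1
  + C2H5 → C:2 H:5
  + NH2 → N:1 H:2
Element totals:
  C: 10
  H: 17
  N: 1
  O: 1
Molecular formula: C10H17NO.
Molar mass = 167.252 g/mol.
Mass from C: 10 × 12.011 = 120.110 g/mol.
%C = 120.110 / 167.252 × 100 = 71.81%.

71.81%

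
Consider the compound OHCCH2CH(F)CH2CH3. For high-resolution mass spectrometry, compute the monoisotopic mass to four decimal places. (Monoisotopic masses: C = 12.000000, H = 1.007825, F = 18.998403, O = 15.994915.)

Atom tally by fragment:
  OHCCH2 → C:2 H:3 O:1
  CH(F) → C:1 H:1 F:1
  CH2 → C:1 H:2
  CH3 → C:1 H:3
Element totals:
  C: 5
  H: 9
  F: 1
  O: 1
Molecular formula: C5H9FO.
  M = 5(12.0) + 9(1.007825) + 18.998403 + 15.994915
    = 60.000000 + 9.070425 + 18.998403 + 15.994915 = 104.063743

104.0637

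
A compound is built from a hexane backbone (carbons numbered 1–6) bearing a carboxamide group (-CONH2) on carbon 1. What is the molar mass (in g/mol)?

129.20 g/mol

Atom tally by fragment:
  H2NOCCH2 → C:2 H:4 O:1 N:1
  CH2 → C:1 H:2
  CH2 → C:1 H:2
  CH2 → C:1 H:2
  CH2 → C:1 H:2
  CH3 → C:1 H:3
Element totals:
  C: 7
  H: 15
  N: 1
  O: 1
Molecular formula: C7H15NO.
  M = 7(12.011) + 15(1.008) + 14.007 + 15.999
    = 84.077 + 15.120 + 14.007 + 15.999 = 129.203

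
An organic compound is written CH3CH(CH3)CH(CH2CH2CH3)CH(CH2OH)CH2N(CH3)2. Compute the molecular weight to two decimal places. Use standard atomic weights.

Atom tally by fragment:
  CH3 → C:1 H:3
  CH(CH3) → C:2 H:4
  CH(CH2CH2CH3) → C:4 H:8
  CH(CH2OH) → C:2 H:4 O:1
  CH2N(CH3)2 → C:3 H:8 N:1
Element totals:
  C: 12
  H: 27
  N: 1
  O: 1
Molecular formula: C12H27NO.
  M = 12(12.011) + 27(1.008) + 14.007 + 15.999
    = 144.132 + 27.216 + 14.007 + 15.999 = 201.354

201.35 g/mol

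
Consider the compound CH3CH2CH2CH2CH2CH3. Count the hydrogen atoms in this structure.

Atom tally by fragment:
  CH3 → C:1 H:3
  CH2 → C:1 H:2
  CH2 → C:1 H:2
  CH2 → C:1 H:2
  CH2 → C:1 H:2
  CH3 → C:1 H:3
Element totals:
  C: 6
  H: 14

14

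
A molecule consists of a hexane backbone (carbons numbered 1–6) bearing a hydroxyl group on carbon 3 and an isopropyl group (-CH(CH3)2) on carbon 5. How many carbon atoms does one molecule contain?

Atom tally by fragment:
  CH3 → C:1 H:3
  CH2 → C:1 H:2
  CH(OH) → C:1 H:2 O:1
  CH2 → C:1 H:2
  CH(CH(CH3)2) → C:4 H:8
  CH3 → C:1 H:3
Element totals:
  C: 9
  H: 20
  O: 1

9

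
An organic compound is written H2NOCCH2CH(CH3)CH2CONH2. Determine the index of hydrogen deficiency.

2

Atom tally by fragment:
  H2NOCCH2 → C:2 H:4 O:1 N:1
  CH(CH3) → C:2 H:4
  CH2CONH2 → C:2 H:4 O:1 N:1
Element totals:
  C: 6
  H: 12
  N: 2
  O: 2
Molecular formula: C6H12N2O2.
DoU = (2C + 2 + N − H − X) / 2 = (2·6 + 2 + 2 − 12 − 0) / 2 = 2.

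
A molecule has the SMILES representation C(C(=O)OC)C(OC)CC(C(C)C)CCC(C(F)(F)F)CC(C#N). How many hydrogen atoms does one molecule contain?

28

Atom tally by fragment:
  CH3OOCCH2 → C:3 H:5 O:2
  CH(OCH3) → C:2 H:4 O:1
  CH2 → C:1 H:2
  CH(CH(CH3)2) → C:4 H:8
  CH2 → C:1 H:2
  CH2 → C:1 H:2
  CH(CF3) → C:2 H:1 F:3
  CH2 → C:1 H:2
  CH2CN → C:2 H:2 N:1
Element totals:
  C: 17
  H: 28
  F: 3
  N: 1
  O: 3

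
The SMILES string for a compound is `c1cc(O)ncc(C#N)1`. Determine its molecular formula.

C6H4N2O

Atom tally by fragment:
  pyridine ring core → C:5 H:5 N:1
  (− 2 ring H displaced by substituents)
  + OH → O:1 H:1
  + CN → C:1 N:1
Element totals:
  C: 6
  H: 4
  N: 2
  O: 1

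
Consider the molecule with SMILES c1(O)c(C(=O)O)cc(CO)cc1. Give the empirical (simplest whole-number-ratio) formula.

Atom tally by fragment:
  benzene ring core → C:6 H:6
  (− 3 ring H displaced by substituents)
  + OH → O:1 H:1
  + COOH → C:1 H:1 O:2
  + CH2OH → C:1 H:3 O:1
Element totals:
  C: 8
  H: 8
  O: 4
Molecular formula: C8H8O4.
gcd of subscripts = 4; dividing each by 4:
  C: 8/4 = 2
  H: 8/4 = 2
  O: 4/4 = 1

C2H2O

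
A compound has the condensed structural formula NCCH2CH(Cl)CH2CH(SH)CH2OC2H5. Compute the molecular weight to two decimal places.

207.72 g/mol

Element totals:
  C: 8
  H: 14
  Cl: 1
  N: 1
  O: 1
  S: 1
Molecular formula: C8H14ClNOS.
  M = 8(12.011) + 14(1.008) + 35.45 + 14.007 + 15.999 + 32.06
    = 96.088 + 14.112 + 35.450 + 14.007 + 15.999 + 32.060 = 207.716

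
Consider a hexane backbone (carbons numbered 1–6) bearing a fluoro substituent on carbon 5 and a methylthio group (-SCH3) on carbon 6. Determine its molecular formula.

Atom tally by fragment:
  CH3 → C:1 H:3
  CH2 → C:1 H:2
  CH2 → C:1 H:2
  CH2 → C:1 H:2
  CH(F) → C:1 H:1 F:1
  CH2SCH3 → C:2 H:5 S:1
Element totals:
  C: 7
  H: 15
  F: 1
  S: 1

C7H15FS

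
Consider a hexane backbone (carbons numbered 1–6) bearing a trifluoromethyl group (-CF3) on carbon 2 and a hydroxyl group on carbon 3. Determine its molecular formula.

C7H13F3O

Atom tally by fragment:
  CH3 → C:1 H:3
  CH(CF3) → C:2 H:1 F:3
  CH(OH) → C:1 H:2 O:1
  CH2 → C:1 H:2
  CH2 → C:1 H:2
  CH3 → C:1 H:3
Element totals:
  C: 7
  H: 13
  F: 3
  O: 1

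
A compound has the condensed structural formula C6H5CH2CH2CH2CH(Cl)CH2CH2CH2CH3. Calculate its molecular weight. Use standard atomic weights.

224.77 g/mol

Element totals:
  C: 14
  H: 21
  Cl: 1
Molecular formula: C14H21Cl.
  M = 14(12.011) + 21(1.008) + 35.45
    = 168.154 + 21.168 + 35.450 = 224.772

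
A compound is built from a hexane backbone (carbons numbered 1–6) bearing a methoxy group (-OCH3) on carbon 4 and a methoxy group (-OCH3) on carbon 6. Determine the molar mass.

146.23 g/mol

Atom tally by fragment:
  CH3 → C:1 H:3
  CH2 → C:1 H:2
  CH2 → C:1 H:2
  CH(OCH3) → C:2 H:4 O:1
  CH2 → C:1 H:2
  CH2OCH3 → C:2 H:5 O:1
Element totals:
  C: 8
  H: 18
  O: 2
Molecular formula: C8H18O2.
  M = 8(12.011) + 18(1.008) + 2(15.999)
    = 96.088 + 18.144 + 31.998 = 146.230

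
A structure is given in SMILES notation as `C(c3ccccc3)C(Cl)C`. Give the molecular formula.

C9H11Cl

Atom tally by fragment:
  C6H5CH2 → C:7 H:7
  CH(Cl) → C:1 H:1 Cl:1
  CH3 → C:1 H:3
Element totals:
  C: 9
  H: 11
  Cl: 1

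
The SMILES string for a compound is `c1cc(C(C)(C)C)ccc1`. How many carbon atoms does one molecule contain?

Atom tally by fragment:
  benzene ring core → C:6 H:6
  (− 1 ring H displaced by substituents)
  + C(CH3)3 → C:4 H:9
Element totals:
  C: 10
  H: 14

10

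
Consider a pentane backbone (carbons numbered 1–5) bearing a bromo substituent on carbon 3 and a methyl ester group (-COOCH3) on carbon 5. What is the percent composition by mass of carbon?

40.21%

Atom tally by fragment:
  CH3 → C:1 H:3
  CH2 → C:1 H:2
  CH(Br) → C:1 H:1 Br:1
  CH2 → C:1 H:2
  CH2COOCH3 → C:3 H:5 O:2
Element totals:
  C: 7
  H: 13
  Br: 1
  O: 2
Molecular formula: C7H13BrO2.
Molar mass = 209.083 g/mol.
Mass from C: 7 × 12.011 = 84.077 g/mol.
%C = 84.077 / 209.083 × 100 = 40.21%.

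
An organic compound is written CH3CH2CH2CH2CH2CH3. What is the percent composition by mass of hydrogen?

Atom tally by fragment:
  CH3 → C:1 H:3
  CH2 → C:1 H:2
  CH2 → C:1 H:2
  CH2 → C:1 H:2
  CH2 → C:1 H:2
  CH3 → C:1 H:3
Element totals:
  C: 6
  H: 14
Molecular formula: C6H14.
Molar mass = 86.178 g/mol.
Mass from H: 14 × 1.008 = 14.112 g/mol.
%H = 14.112 / 86.178 × 100 = 16.38%.

16.38%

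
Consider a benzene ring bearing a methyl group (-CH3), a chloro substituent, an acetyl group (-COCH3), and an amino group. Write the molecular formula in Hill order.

C9H10ClNO

Atom tally by fragment:
  benzene ring core → C:6 H:6
  (− 4 ring H displaced by substituents)
  + CH3 → C:1 H:3
  + Cl → Cl:1
  + COCH3 → C:2 H:3 O:1
  + NH2 → N:1 H:2
Element totals:
  C: 9
  H: 10
  Cl: 1
  N: 1
  O: 1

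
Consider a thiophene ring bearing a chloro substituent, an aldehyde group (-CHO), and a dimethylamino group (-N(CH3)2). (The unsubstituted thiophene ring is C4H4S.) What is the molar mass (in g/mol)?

189.66 g/mol

Atom tally by fragment:
  thiophene ring core → C:4 H:4 S:1
  (− 3 ring H displaced by substituents)
  + Cl → Cl:1
  + CHO → C:1 H:1 O:1
  + N(CH3)2 → N:1 C:2 H:6
Element totals:
  C: 7
  H: 8
  Cl: 1
  N: 1
  O: 1
  S: 1
Molecular formula: C7H8ClNOS.
  M = 7(12.011) + 8(1.008) + 35.45 + 14.007 + 15.999 + 32.06
    = 84.077 + 8.064 + 35.450 + 14.007 + 15.999 + 32.060 = 189.657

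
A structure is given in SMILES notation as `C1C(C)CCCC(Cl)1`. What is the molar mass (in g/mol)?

Atom tally by fragment:
  cyclohexane ring core → C:6 H:12
  (− 2 ring H displaced by substituents)
  + CH3 → C:1 H:3
  + Cl → Cl:1
Element totals:
  C: 7
  H: 13
  Cl: 1
Molecular formula: C7H13Cl.
  M = 7(12.011) + 13(1.008) + 35.45
    = 84.077 + 13.104 + 35.450 = 132.631

132.63 g/mol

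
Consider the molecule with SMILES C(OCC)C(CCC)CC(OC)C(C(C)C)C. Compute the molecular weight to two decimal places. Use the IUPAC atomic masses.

244.42 g/mol

Atom tally by fragment:
  C2H5OCH2 → C:3 H:7 O:1
  CH(CH2CH2CH3) → C:4 H:8
  CH2 → C:1 H:2
  CH(OCH3) → C:2 H:4 O:1
  CH(CH(CH3)2) → C:4 H:8
  CH3 → C:1 H:3
Element totals:
  C: 15
  H: 32
  O: 2
Molecular formula: C15H32O2.
  M = 15(12.011) + 32(1.008) + 2(15.999)
    = 180.165 + 32.256 + 31.998 = 244.419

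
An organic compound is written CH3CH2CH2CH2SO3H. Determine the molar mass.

Atom tally by fragment:
  CH3 → C:1 H:3
  CH2 → C:1 H:2
  CH2 → C:1 H:2
  CH2SO3H → C:1 H:3 S:1 O:3
Element totals:
  C: 4
  H: 10
  O: 3
  S: 1
Molecular formula: C4H10O3S.
  M = 4(12.011) + 10(1.008) + 3(15.999) + 32.06
    = 48.044 + 10.080 + 47.997 + 32.060 = 138.181

138.18 g/mol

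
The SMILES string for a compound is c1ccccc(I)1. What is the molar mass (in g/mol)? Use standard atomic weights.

Atom tally by fragment:
  benzene ring core → C:6 H:6
  (− 1 ring H displaced by substituents)
  + I → I:1
Element totals:
  C: 6
  H: 5
  I: 1
Molecular formula: C6H5I.
  M = 6(12.011) + 5(1.008) + 126.904
    = 72.066 + 5.040 + 126.904 = 204.010

204.01 g/mol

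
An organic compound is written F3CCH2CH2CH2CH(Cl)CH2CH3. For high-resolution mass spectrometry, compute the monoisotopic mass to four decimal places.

Atom tally by fragment:
  F3CCH2 → C:2 H:2 F:3
  CH2 → C:1 H:2
  CH2 → C:1 H:2
  CH(Cl) → C:1 H:1 Cl:1
  CH2 → C:1 H:2
  CH3 → C:1 H:3
Element totals:
  C: 7
  H: 12
  Cl: 1
  F: 3
Molecular formula: C7H12ClF3.
  M = 7(12.0) + 12(1.007825) + 34.968853 + 3(18.998403)
    = 84.000000 + 12.093900 + 34.968853 + 56.995209 = 188.057962

188.0580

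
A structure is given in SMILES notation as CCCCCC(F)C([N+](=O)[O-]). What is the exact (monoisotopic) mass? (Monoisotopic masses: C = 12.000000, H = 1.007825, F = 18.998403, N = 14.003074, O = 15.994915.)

163.1009

Atom tally by fragment:
  CH3 → C:1 H:3
  CH2 → C:1 H:2
  CH2 → C:1 H:2
  CH2 → C:1 H:2
  CH2 → C:1 H:2
  CH(F) → C:1 H:1 F:1
  CH2NO2 → C:1 H:2 N:1 O:2
Element totals:
  C: 7
  H: 14
  F: 1
  N: 1
  O: 2
Molecular formula: C7H14FNO2.
  M = 7(12.0) + 14(1.007825) + 18.998403 + 14.003074 + 2(15.994915)
    = 84.000000 + 14.109550 + 18.998403 + 14.003074 + 31.989830 = 163.100857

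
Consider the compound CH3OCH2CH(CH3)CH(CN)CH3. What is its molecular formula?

C7H13NO

Element totals:
  C: 7
  H: 13
  N: 1
  O: 1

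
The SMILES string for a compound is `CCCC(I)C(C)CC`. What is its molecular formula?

Atom tally by fragment:
  CH3 → C:1 H:3
  CH2 → C:1 H:2
  CH2 → C:1 H:2
  CH(I) → C:1 H:1 I:1
  CH(CH3) → C:2 H:4
  CH2 → C:1 H:2
  CH3 → C:1 H:3
Element totals:
  C: 8
  H: 17
  I: 1

C8H17I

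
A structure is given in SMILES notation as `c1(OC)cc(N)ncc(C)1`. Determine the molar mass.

138.17 g/mol

Atom tally by fragment:
  pyridine ring core → C:5 H:5 N:1
  (− 3 ring H displaced by substituents)
  + OCH3 → C:1 H:3 O:1
  + NH2 → N:1 H:2
  + CH3 → C:1 H:3
Element totals:
  C: 7
  H: 10
  N: 2
  O: 1
Molecular formula: C7H10N2O.
  M = 7(12.011) + 10(1.008) + 2(14.007) + 15.999
    = 84.077 + 10.080 + 28.014 + 15.999 = 138.170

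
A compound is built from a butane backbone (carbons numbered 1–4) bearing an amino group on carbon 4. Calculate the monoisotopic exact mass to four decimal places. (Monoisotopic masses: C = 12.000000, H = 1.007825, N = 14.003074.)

Atom tally by fragment:
  CH3 → C:1 H:3
  CH2 → C:1 H:2
  CH2 → C:1 H:2
  CH2NH2 → C:1 H:4 N:1
Element totals:
  C: 4
  H: 11
  N: 1
Molecular formula: C4H11N.
  M = 4(12.0) + 11(1.007825) + 14.003074
    = 48.000000 + 11.086075 + 14.003074 = 73.089149

73.0891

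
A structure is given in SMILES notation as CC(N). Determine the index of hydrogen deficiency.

0

Atom tally by fragment:
  CH3 → C:1 H:3
  CH2NH2 → C:1 H:4 N:1
Element totals:
  C: 2
  H: 7
  N: 1
Molecular formula: C2H7N.
DoU = (2C + 2 + N − H − X) / 2 = (2·2 + 2 + 1 − 7 − 0) / 2 = 0.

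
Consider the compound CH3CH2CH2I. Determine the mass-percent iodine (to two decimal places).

Atom tally by fragment:
  CH3 → C:1 H:3
  CH2 → C:1 H:2
  CH2I → C:1 H:2 I:1
Element totals:
  C: 3
  H: 7
  I: 1
Molecular formula: C3H7I.
Molar mass = 169.993 g/mol.
Mass from I: 1 × 126.904 = 126.904 g/mol.
%I = 126.904 / 169.993 × 100 = 74.65%.

74.65%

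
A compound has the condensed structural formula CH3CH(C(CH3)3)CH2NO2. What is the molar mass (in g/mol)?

Atom tally by fragment:
  CH3 → C:1 H:3
  CH(C(CH3)3) → C:5 H:10
  CH2NO2 → C:1 H:2 N:1 O:2
Element totals:
  C: 7
  H: 15
  N: 1
  O: 2
Molecular formula: C7H15NO2.
  M = 7(12.011) + 15(1.008) + 14.007 + 2(15.999)
    = 84.077 + 15.120 + 14.007 + 31.998 = 145.202

145.20 g/mol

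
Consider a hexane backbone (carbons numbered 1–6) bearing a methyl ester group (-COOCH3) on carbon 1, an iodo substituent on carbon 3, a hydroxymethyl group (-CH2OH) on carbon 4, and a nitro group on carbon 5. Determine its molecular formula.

C9H16INO5

Atom tally by fragment:
  CH3OOCCH2 → C:3 H:5 O:2
  CH2 → C:1 H:2
  CH(I) → C:1 H:1 I:1
  CH(CH2OH) → C:2 H:4 O:1
  CH(NO2) → C:1 H:1 N:1 O:2
  CH3 → C:1 H:3
Element totals:
  C: 9
  H: 16
  I: 1
  N: 1
  O: 5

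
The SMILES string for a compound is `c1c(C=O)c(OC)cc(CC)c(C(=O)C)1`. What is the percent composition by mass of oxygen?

Atom tally by fragment:
  benzene ring core → C:6 H:6
  (− 4 ring H displaced by substituents)
  + CHO → C:1 H:1 O:1
  + OCH3 → C:1 H:3 O:1
  + C2H5 → C:2 H:5
  + COCH3 → C:2 H:3 O:1
Element totals:
  C: 12
  H: 14
  O: 3
Molecular formula: C12H14O3.
Molar mass = 206.241 g/mol.
Mass from O: 3 × 15.999 = 47.997 g/mol.
%O = 47.997 / 206.241 × 100 = 23.27%.

23.27%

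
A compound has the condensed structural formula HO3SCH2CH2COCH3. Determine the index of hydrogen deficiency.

1

Atom tally by fragment:
  HO3SCH2 → C:1 H:3 S:1 O:3
  CH2COCH3 → C:3 H:5 O:1
Element totals:
  C: 4
  H: 8
  O: 4
  S: 1
Molecular formula: C4H8O4S.
DoU = (2C + 2 + N − H − X) / 2 = (2·4 + 2 + 0 − 8 − 0) / 2 = 1.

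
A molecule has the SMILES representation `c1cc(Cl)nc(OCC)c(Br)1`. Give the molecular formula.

Atom tally by fragment:
  pyridine ring core → C:5 H:5 N:1
  (− 3 ring H displaced by substituents)
  + Cl → Cl:1
  + OC2H5 → C:2 H:5 O:1
  + Br → Br:1
Element totals:
  C: 7
  H: 7
  Br: 1
  Cl: 1
  N: 1
  O: 1

C7H7BrClNO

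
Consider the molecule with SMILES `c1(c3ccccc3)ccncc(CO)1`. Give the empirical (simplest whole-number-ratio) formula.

Atom tally by fragment:
  pyridine ring core → C:5 H:5 N:1
  (− 2 ring H displaced by substituents)
  + C6H5 → C:6 H:5
  + CH2OH → C:1 H:3 O:1
Element totals:
  C: 12
  H: 11
  N: 1
  O: 1
Molecular formula: C12H11NO.
gcd of subscripts (12, 11, 1, 1) = 1, so the empirical formula equals the molecular formula.

C12H11NO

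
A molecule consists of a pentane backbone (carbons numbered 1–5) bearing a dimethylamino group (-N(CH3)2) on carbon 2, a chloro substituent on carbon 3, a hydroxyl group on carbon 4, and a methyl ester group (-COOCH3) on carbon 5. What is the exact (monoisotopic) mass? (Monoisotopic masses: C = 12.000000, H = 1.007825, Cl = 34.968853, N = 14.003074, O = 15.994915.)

Atom tally by fragment:
  CH3 → C:1 H:3
  CH(N(CH3)2) → C:3 H:7 N:1
  CH(Cl) → C:1 H:1 Cl:1
  CH(OH) → C:1 H:2 O:1
  CH2COOCH3 → C:3 H:5 O:2
Element totals:
  C: 9
  H: 18
  Cl: 1
  N: 1
  O: 3
Molecular formula: C9H18ClNO3.
  M = 9(12.0) + 18(1.007825) + 34.968853 + 14.003074 + 3(15.994915)
    = 108.000000 + 18.140850 + 34.968853 + 14.003074 + 47.984745 = 223.097522

223.0975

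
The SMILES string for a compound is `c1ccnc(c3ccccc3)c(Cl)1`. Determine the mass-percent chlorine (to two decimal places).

Atom tally by fragment:
  pyridine ring core → C:5 H:5 N:1
  (− 2 ring H displaced by substituents)
  + C6H5 → C:6 H:5
  + Cl → Cl:1
Element totals:
  C: 11
  H: 8
  Cl: 1
  N: 1
Molecular formula: C11H8ClN.
Molar mass = 189.642 g/mol.
Mass from Cl: 1 × 35.45 = 35.450 g/mol.
%Cl = 35.450 / 189.642 × 100 = 18.69%.

18.69%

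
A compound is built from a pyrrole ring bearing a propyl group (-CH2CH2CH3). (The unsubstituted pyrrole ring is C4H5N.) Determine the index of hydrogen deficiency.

3

Atom tally by fragment:
  pyrrole ring core → C:4 H:5 N:1
  (− 1 ring H displaced by substituents)
  + CH2CH2CH3 → C:3 H:7
Element totals:
  C: 7
  H: 11
  N: 1
Molecular formula: C7H11N.
DoU = (2C + 2 + N − H − X) / 2 = (2·7 + 2 + 1 − 11 − 0) / 2 = 3.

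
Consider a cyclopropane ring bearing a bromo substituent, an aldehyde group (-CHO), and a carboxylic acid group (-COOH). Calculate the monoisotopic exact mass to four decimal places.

Atom tally by fragment:
  cyclopropane ring core → C:3 H:6
  (− 3 ring H displaced by substituents)
  + Br → Br:1
  + CHO → C:1 H:1 O:1
  + COOH → C:1 H:1 O:2
Element totals:
  C: 5
  H: 5
  Br: 1
  O: 3
Molecular formula: C5H5BrO3.
  M = 5(12.0) + 5(1.007825) + 78.918338 + 3(15.994915)
    = 60.000000 + 5.039125 + 78.918338 + 47.984745 = 191.942208

191.9422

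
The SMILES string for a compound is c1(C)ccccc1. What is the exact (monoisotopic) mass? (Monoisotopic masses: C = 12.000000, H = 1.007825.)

92.0626

Atom tally by fragment:
  benzene ring core → C:6 H:6
  (− 1 ring H displaced by substituents)
  + CH3 → C:1 H:3
Element totals:
  C: 7
  H: 8
Molecular formula: C7H8.
  M = 7(12.0) + 8(1.007825)
    = 84.000000 + 8.062600 = 92.062600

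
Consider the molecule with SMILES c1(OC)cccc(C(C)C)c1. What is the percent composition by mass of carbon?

Atom tally by fragment:
  benzene ring core → C:6 H:6
  (− 2 ring H displaced by substituents)
  + OCH3 → C:1 H:3 O:1
  + CH(CH3)2 → C:3 H:7
Element totals:
  C: 10
  H: 14
  O: 1
Molecular formula: C10H14O.
Molar mass = 150.221 g/mol.
Mass from C: 10 × 12.011 = 120.110 g/mol.
%C = 120.110 / 150.221 × 100 = 79.96%.

79.96%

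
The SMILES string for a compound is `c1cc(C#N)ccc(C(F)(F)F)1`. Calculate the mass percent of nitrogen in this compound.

8.19%

Atom tally by fragment:
  benzene ring core → C:6 H:6
  (− 2 ring H displaced by substituents)
  + CN → C:1 N:1
  + CF3 → C:1 F:3
Element totals:
  C: 8
  H: 4
  F: 3
  N: 1
Molecular formula: C8H4F3N.
Molar mass = 171.121 g/mol.
Mass from N: 1 × 14.007 = 14.007 g/mol.
%N = 14.007 / 171.121 × 100 = 8.19%.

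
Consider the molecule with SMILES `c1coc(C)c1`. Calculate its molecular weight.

82.10 g/mol

Atom tally by fragment:
  furan ring core → C:4 H:4 O:1
  (− 1 ring H displaced by substituents)
  + CH3 → C:1 H:3
Element totals:
  C: 5
  H: 6
  O: 1
Molecular formula: C5H6O.
  M = 5(12.011) + 6(1.008) + 15.999
    = 60.055 + 6.048 + 15.999 = 82.102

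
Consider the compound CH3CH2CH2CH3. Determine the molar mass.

58.12 g/mol

Element totals:
  C: 4
  H: 10
Molecular formula: C4H10.
  M = 4(12.011) + 10(1.008)
    = 48.044 + 10.080 = 58.124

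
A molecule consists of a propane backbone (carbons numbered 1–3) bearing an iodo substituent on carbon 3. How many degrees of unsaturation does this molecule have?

0

Atom tally by fragment:
  CH3 → C:1 H:3
  CH2 → C:1 H:2
  CH2I → C:1 H:2 I:1
Element totals:
  C: 3
  H: 7
  I: 1
Molecular formula: C3H7I.
DoU = (2C + 2 + N − H − X) / 2 = (2·3 + 2 + 0 − 7 − 1) / 2 = 0.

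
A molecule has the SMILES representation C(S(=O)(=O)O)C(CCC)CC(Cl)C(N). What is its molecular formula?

Atom tally by fragment:
  HO3SCH2 → C:1 H:3 S:1 O:3
  CH(CH2CH2CH3) → C:4 H:8
  CH2 → C:1 H:2
  CH(Cl) → C:1 H:1 Cl:1
  CH2NH2 → C:1 H:4 N:1
Element totals:
  C: 8
  H: 18
  Cl: 1
  N: 1
  O: 3
  S: 1

C8H18ClNO3S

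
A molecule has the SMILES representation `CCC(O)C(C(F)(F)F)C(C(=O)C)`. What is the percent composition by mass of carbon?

Atom tally by fragment:
  CH3 → C:1 H:3
  CH2 → C:1 H:2
  CH(OH) → C:1 H:2 O:1
  CH(CF3) → C:2 H:1 F:3
  CH2COCH3 → C:3 H:5 O:1
Element totals:
  C: 8
  H: 13
  F: 3
  O: 2
Molecular formula: C8H13F3O2.
Molar mass = 198.184 g/mol.
Mass from C: 8 × 12.011 = 96.088 g/mol.
%C = 96.088 / 198.184 × 100 = 48.48%.

48.48%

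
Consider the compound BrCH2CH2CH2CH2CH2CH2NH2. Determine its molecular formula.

C6H14BrN

Atom tally by fragment:
  BrCH2 → C:1 H:2 Br:1
  CH2 → C:1 H:2
  CH2 → C:1 H:2
  CH2 → C:1 H:2
  CH2 → C:1 H:2
  CH2NH2 → C:1 H:4 N:1
Element totals:
  C: 6
  H: 14
  Br: 1
  N: 1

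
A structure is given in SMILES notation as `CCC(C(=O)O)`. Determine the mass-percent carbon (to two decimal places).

Atom tally by fragment:
  CH3 → C:1 H:3
  CH2 → C:1 H:2
  CH2COOH → C:2 H:3 O:2
Element totals:
  C: 4
  H: 8
  O: 2
Molecular formula: C4H8O2.
Molar mass = 88.106 g/mol.
Mass from C: 4 × 12.011 = 48.044 g/mol.
%C = 48.044 / 88.106 × 100 = 54.53%.

54.53%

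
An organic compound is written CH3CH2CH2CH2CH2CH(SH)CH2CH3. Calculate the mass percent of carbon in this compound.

Element totals:
  C: 8
  H: 18
  S: 1
Molecular formula: C8H18S.
Molar mass = 146.292 g/mol.
Mass from C: 8 × 12.011 = 96.088 g/mol.
%C = 96.088 / 146.292 × 100 = 65.68%.

65.68%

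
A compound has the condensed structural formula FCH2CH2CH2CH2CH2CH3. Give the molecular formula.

C6H13F

Atom tally by fragment:
  FCH2 → C:1 H:2 F:1
  CH2 → C:1 H:2
  CH2 → C:1 H:2
  CH2 → C:1 H:2
  CH2 → C:1 H:2
  CH3 → C:1 H:3
Element totals:
  C: 6
  H: 13
  F: 1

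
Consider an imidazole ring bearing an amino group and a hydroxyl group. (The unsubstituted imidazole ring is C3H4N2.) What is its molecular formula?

C3H5N3O

Atom tally by fragment:
  imidazole ring core → C:3 H:4 N:2
  (− 2 ring H displaced by substituents)
  + NH2 → N:1 H:2
  + OH → O:1 H:1
Element totals:
  C: 3
  H: 5
  N: 3
  O: 1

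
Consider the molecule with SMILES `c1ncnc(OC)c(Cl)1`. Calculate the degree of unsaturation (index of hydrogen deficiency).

Atom tally by fragment:
  pyrimidine ring core → C:4 H:4 N:2
  (− 2 ring H displaced by substituents)
  + OCH3 → C:1 H:3 O:1
  + Cl → Cl:1
Element totals:
  C: 5
  H: 5
  Cl: 1
  N: 2
  O: 1
Molecular formula: C5H5ClN2O.
DoU = (2C + 2 + N − H − X) / 2 = (2·5 + 2 + 2 − 5 − 1) / 2 = 4.

4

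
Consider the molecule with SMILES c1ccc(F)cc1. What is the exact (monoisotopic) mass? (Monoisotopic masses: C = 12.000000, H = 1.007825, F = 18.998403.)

Atom tally by fragment:
  benzene ring core → C:6 H:6
  (− 1 ring H displaced by substituents)
  + F → F:1
Element totals:
  C: 6
  H: 5
  F: 1
Molecular formula: C6H5F.
  M = 6(12.0) + 5(1.007825) + 18.998403
    = 72.000000 + 5.039125 + 18.998403 = 96.037528

96.0375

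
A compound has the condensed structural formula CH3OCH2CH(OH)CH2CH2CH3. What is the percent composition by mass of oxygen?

27.08%

Atom tally by fragment:
  CH3OCH2 → C:2 H:5 O:1
  CH(OH) → C:1 H:2 O:1
  CH2 → C:1 H:2
  CH2 → C:1 H:2
  CH3 → C:1 H:3
Element totals:
  C: 6
  H: 14
  O: 2
Molecular formula: C6H14O2.
Molar mass = 118.176 g/mol.
Mass from O: 2 × 15.999 = 31.998 g/mol.
%O = 31.998 / 118.176 × 100 = 27.08%.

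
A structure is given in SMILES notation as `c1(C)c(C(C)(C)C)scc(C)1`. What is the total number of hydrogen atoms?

Atom tally by fragment:
  thiophene ring core → C:4 H:4 S:1
  (− 3 ring H displaced by substituents)
  + CH3 → C:1 H:3
  + C(CH3)3 → C:4 H:9
  + CH3 → C:1 H:3
Element totals:
  C: 10
  H: 16
  S: 1

16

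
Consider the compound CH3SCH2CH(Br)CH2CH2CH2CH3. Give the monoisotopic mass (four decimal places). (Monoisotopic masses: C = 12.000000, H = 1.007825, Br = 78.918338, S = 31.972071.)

Element totals:
  C: 7
  H: 15
  Br: 1
  S: 1
Molecular formula: C7H15BrS.
  M = 7(12.0) + 15(1.007825) + 78.918338 + 31.972071
    = 84.000000 + 15.117375 + 78.918338 + 31.972071 = 210.007784

210.0078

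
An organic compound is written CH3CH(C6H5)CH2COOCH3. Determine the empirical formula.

C11H14O2

Atom tally by fragment:
  CH3 → C:1 H:3
  CH(C6H5) → C:7 H:6
  CH2COOCH3 → C:3 H:5 O:2
Element totals:
  C: 11
  H: 14
  O: 2
Molecular formula: C11H14O2.
gcd of subscripts (11, 14, 2) = 1, so the empirical formula equals the molecular formula.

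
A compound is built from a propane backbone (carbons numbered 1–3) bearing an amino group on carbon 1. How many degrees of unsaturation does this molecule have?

Atom tally by fragment:
  H2NCH2 → C:1 H:4 N:1
  CH2 → C:1 H:2
  CH3 → C:1 H:3
Element totals:
  C: 3
  H: 9
  N: 1
Molecular formula: C3H9N.
DoU = (2C + 2 + N − H − X) / 2 = (2·3 + 2 + 1 − 9 − 0) / 2 = 0.

0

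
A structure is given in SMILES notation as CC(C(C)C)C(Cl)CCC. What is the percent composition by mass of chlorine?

21.79%

Atom tally by fragment:
  CH3 → C:1 H:3
  CH(CH(CH3)2) → C:4 H:8
  CH(Cl) → C:1 H:1 Cl:1
  CH2 → C:1 H:2
  CH2 → C:1 H:2
  CH3 → C:1 H:3
Element totals:
  C: 9
  H: 19
  Cl: 1
Molecular formula: C9H19Cl.
Molar mass = 162.701 g/mol.
Mass from Cl: 1 × 35.45 = 35.450 g/mol.
%Cl = 35.450 / 162.701 × 100 = 21.79%.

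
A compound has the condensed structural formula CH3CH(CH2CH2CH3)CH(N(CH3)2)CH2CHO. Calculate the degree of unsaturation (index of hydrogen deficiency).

1

Element totals:
  C: 10
  H: 21
  N: 1
  O: 1
Molecular formula: C10H21NO.
DoU = (2C + 2 + N − H − X) / 2 = (2·10 + 2 + 1 − 21 − 0) / 2 = 1.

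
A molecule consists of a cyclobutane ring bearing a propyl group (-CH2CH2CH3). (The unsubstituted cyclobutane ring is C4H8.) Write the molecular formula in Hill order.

C7H14

Atom tally by fragment:
  cyclobutane ring core → C:4 H:8
  (− 1 ring H displaced by substituents)
  + CH2CH2CH3 → C:3 H:7
Element totals:
  C: 7
  H: 14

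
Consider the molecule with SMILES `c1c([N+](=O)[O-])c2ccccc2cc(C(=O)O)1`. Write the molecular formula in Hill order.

C11H7NO4

Atom tally by fragment:
  naphthalene ring system core → C:10 H:8
  (− 2 ring H displaced by substituents)
  + NO2 → N:1 O:2
  + COOH → C:1 H:1 O:2
Element totals:
  C: 11
  H: 7
  N: 1
  O: 4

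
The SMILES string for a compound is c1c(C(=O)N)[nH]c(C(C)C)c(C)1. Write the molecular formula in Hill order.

Atom tally by fragment:
  pyrrole ring core → C:4 H:5 N:1
  (− 3 ring H displaced by substituents)
  + CONH2 → C:1 H:2 O:1 N:1
  + CH(CH3)2 → C:3 H:7
  + CH3 → C:1 H:3
Element totals:
  C: 9
  H: 14
  N: 2
  O: 1

C9H14N2O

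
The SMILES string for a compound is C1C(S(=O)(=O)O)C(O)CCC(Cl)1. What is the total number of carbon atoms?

6

Atom tally by fragment:
  cyclohexane ring core → C:6 H:12
  (− 3 ring H displaced by substituents)
  + SO3H → S:1 O:3 H:1
  + OH → O:1 H:1
  + Cl → Cl:1
Element totals:
  C: 6
  H: 11
  Cl: 1
  O: 4
  S: 1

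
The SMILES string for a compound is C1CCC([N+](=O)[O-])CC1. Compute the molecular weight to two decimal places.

Atom tally by fragment:
  cyclohexane ring core → C:6 H:12
  (− 1 ring H displaced by substituents)
  + NO2 → N:1 O:2
Element totals:
  C: 6
  H: 11
  N: 1
  O: 2
Molecular formula: C6H11NO2.
  M = 6(12.011) + 11(1.008) + 14.007 + 2(15.999)
    = 72.066 + 11.088 + 14.007 + 31.998 = 129.159

129.16 g/mol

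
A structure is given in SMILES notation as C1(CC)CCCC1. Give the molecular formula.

Atom tally by fragment:
  cyclopentane ring core → C:5 H:10
  (− 1 ring H displaced by substituents)
  + C2H5 → C:2 H:5
Element totals:
  C: 7
  H: 14

C7H14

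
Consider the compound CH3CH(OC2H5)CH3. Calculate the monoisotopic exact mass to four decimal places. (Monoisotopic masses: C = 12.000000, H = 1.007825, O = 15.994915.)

Atom tally by fragment:
  CH3 → C:1 H:3
  CH(OC2H5) → C:3 H:6 O:1
  CH3 → C:1 H:3
Element totals:
  C: 5
  H: 12
  O: 1
Molecular formula: C5H12O.
  M = 5(12.0) + 12(1.007825) + 15.994915
    = 60.000000 + 12.093900 + 15.994915 = 88.088815

88.0888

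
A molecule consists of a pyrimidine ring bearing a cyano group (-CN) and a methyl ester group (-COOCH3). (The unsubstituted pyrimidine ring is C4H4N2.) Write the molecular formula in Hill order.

C7H5N3O2

Atom tally by fragment:
  pyrimidine ring core → C:4 H:4 N:2
  (− 2 ring H displaced by substituents)
  + CN → C:1 N:1
  + COOCH3 → C:2 H:3 O:2
Element totals:
  C: 7
  H: 5
  N: 3
  O: 2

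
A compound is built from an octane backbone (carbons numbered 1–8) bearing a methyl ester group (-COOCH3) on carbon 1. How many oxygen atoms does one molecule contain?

Atom tally by fragment:
  CH3OOCCH2 → C:3 H:5 O:2
  CH2 → C:1 H:2
  CH2 → C:1 H:2
  CH2 → C:1 H:2
  CH2 → C:1 H:2
  CH2 → C:1 H:2
  CH2 → C:1 H:2
  CH3 → C:1 H:3
Element totals:
  C: 10
  H: 20
  O: 2

2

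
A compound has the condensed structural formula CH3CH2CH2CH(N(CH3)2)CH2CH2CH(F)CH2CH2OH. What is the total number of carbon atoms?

11

Element totals:
  C: 11
  H: 24
  F: 1
  N: 1
  O: 1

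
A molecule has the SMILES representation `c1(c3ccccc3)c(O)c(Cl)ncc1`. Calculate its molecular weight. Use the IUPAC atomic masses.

205.64 g/mol

Atom tally by fragment:
  pyridine ring core → C:5 H:5 N:1
  (− 3 ring H displaced by substituents)
  + C6H5 → C:6 H:5
  + OH → O:1 H:1
  + Cl → Cl:1
Element totals:
  C: 11
  H: 8
  Cl: 1
  N: 1
  O: 1
Molecular formula: C11H8ClNO.
  M = 11(12.011) + 8(1.008) + 35.45 + 14.007 + 15.999
    = 132.121 + 8.064 + 35.450 + 14.007 + 15.999 = 205.641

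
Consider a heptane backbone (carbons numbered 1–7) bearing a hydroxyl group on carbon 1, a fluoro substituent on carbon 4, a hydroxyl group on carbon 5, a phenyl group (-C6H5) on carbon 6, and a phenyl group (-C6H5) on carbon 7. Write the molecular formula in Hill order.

Atom tally by fragment:
  HOCH2 → C:1 H:3 O:1
  CH2 → C:1 H:2
  CH2 → C:1 H:2
  CH(F) → C:1 H:1 F:1
  CH(OH) → C:1 H:2 O:1
  CH(C6H5) → C:7 H:6
  CH2C6H5 → C:7 H:7
Element totals:
  C: 19
  H: 23
  F: 1
  O: 2

C19H23FO2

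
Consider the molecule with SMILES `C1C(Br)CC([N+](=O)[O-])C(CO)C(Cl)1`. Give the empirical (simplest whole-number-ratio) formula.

Atom tally by fragment:
  cyclohexane ring core → C:6 H:12
  (− 4 ring H displaced by substituents)
  + Br → Br:1
  + NO2 → N:1 O:2
  + CH2OH → C:1 H:3 O:1
  + Cl → Cl:1
Element totals:
  C: 7
  H: 11
  Br: 1
  Cl: 1
  N: 1
  O: 3
Molecular formula: C7H11BrClNO3.
gcd of subscripts (1, 7, 1, 11, 1, 3) = 1, so the empirical formula equals the molecular formula.

C7H11BrClNO3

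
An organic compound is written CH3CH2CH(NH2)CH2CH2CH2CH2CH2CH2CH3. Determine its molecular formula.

C10H23N

Element totals:
  C: 10
  H: 23
  N: 1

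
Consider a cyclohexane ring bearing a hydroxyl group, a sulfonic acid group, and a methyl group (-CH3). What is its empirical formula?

Atom tally by fragment:
  cyclohexane ring core → C:6 H:12
  (− 3 ring H displaced by substituents)
  + OH → O:1 H:1
  + SO3H → S:1 O:3 H:1
  + CH3 → C:1 H:3
Element totals:
  C: 7
  H: 14
  O: 4
  S: 1
Molecular formula: C7H14O4S.
gcd of subscripts (7, 14, 4, 1) = 1, so the empirical formula equals the molecular formula.

C7H14O4S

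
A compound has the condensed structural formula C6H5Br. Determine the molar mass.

Atom tally by fragment:
  benzene ring core → C:6 H:6
  (− 1 ring H displaced by substituents)
  + Br → Br:1
Element totals:
  C: 6
  H: 5
  Br: 1
Molecular formula: C6H5Br.
  M = 6(12.011) + 5(1.008) + 79.904
    = 72.066 + 5.040 + 79.904 = 157.010

157.01 g/mol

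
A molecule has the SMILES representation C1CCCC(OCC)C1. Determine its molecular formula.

Atom tally by fragment:
  cyclohexane ring core → C:6 H:12
  (− 1 ring H displaced by substituents)
  + OC2H5 → C:2 H:5 O:1
Element totals:
  C: 8
  H: 16
  O: 1

C8H16O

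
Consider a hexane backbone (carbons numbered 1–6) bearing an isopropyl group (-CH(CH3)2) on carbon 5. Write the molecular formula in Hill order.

Atom tally by fragment:
  CH3 → C:1 H:3
  CH2 → C:1 H:2
  CH2 → C:1 H:2
  CH2 → C:1 H:2
  CH(CH(CH3)2) → C:4 H:8
  CH3 → C:1 H:3
Element totals:
  C: 9
  H: 20

C9H20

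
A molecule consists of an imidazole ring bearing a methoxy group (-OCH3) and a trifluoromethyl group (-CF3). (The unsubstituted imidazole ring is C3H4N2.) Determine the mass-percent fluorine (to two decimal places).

34.31%

Atom tally by fragment:
  imidazole ring core → C:3 H:4 N:2
  (− 2 ring H displaced by substituents)
  + OCH3 → C:1 H:3 O:1
  + CF3 → C:1 F:3
Element totals:
  C: 5
  H: 5
  F: 3
  N: 2
  O: 1
Molecular formula: C5H5F3N2O.
Molar mass = 166.102 g/mol.
Mass from F: 3 × 18.998 = 56.994 g/mol.
%F = 56.994 / 166.102 × 100 = 34.31%.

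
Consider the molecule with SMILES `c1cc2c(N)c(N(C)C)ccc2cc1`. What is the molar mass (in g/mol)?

Atom tally by fragment:
  naphthalene ring system core → C:10 H:8
  (− 2 ring H displaced by substituents)
  + NH2 → N:1 H:2
  + N(CH3)2 → N:1 C:2 H:6
Element totals:
  C: 12
  H: 14
  N: 2
Molecular formula: C12H14N2.
  M = 12(12.011) + 14(1.008) + 2(14.007)
    = 144.132 + 14.112 + 28.014 = 186.258

186.26 g/mol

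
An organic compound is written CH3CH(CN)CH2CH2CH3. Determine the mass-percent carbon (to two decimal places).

74.17%

Atom tally by fragment:
  CH3 → C:1 H:3
  CH(CN) → C:2 H:1 N:1
  CH2 → C:1 H:2
  CH2 → C:1 H:2
  CH3 → C:1 H:3
Element totals:
  C: 6
  H: 11
  N: 1
Molecular formula: C6H11N.
Molar mass = 97.161 g/mol.
Mass from C: 6 × 12.011 = 72.066 g/mol.
%C = 72.066 / 97.161 × 100 = 74.17%.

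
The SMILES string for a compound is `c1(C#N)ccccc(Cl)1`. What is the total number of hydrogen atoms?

Atom tally by fragment:
  benzene ring core → C:6 H:6
  (− 2 ring H displaced by substituents)
  + CN → C:1 N:1
  + Cl → Cl:1
Element totals:
  C: 7
  H: 4
  Cl: 1
  N: 1

4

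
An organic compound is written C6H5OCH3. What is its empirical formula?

Atom tally by fragment:
  benzene ring core → C:6 H:6
  (− 1 ring H displaced by substituents)
  + OCH3 → C:1 H:3 O:1
Element totals:
  C: 7
  H: 8
  O: 1
Molecular formula: C7H8O.
gcd of subscripts (7, 8, 1) = 1, so the empirical formula equals the molecular formula.

C7H8O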